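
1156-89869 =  - 88713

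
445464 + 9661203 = 10106667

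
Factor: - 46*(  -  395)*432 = 2^5*3^3 * 5^1*23^1*79^1 =7849440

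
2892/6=482 = 482.00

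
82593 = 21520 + 61073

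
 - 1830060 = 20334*( - 90)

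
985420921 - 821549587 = 163871334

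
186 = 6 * 31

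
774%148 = 34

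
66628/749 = 66628/749 =88.96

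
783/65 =783/65 = 12.05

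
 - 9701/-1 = 9701/1 = 9701.00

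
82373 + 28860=111233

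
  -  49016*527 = -25831432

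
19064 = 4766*4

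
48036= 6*8006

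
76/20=19/5 = 3.80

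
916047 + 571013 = 1487060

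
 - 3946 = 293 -4239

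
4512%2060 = 392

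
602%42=14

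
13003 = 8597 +4406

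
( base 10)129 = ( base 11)108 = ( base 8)201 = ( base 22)5j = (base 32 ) 41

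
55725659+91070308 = 146795967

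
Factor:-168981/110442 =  - 2^(-1) * 23^1 * 31^1*233^ ( - 1) = -713/466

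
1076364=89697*12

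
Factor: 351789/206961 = 787/463 = 463^(  -  1 )*787^1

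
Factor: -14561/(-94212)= 2^( - 2 )*3^ (  -  2 )*2617^(-1) * 14561^1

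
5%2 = 1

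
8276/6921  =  8276/6921 = 1.20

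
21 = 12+9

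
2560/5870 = 256/587 = 0.44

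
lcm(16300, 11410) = 114100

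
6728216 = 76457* 88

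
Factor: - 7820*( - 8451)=66086820 = 2^2 * 3^3*5^1*17^1* 23^1*313^1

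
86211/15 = 5747 + 2/5 = 5747.40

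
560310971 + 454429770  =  1014740741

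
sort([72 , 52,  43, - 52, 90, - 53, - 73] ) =[ - 73,-53, - 52,43,52,72 , 90 ]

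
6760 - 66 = 6694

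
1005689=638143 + 367546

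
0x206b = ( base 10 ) 8299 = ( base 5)231144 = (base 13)3a15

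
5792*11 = 63712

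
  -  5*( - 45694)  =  228470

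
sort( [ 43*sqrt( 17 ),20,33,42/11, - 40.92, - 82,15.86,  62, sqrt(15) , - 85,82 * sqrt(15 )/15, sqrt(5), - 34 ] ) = [ - 85, - 82, - 40.92, -34,sqrt ( 5 ), 42/11,  sqrt(15),15.86, 20,82 * sqrt( 15 )/15, 33,62,43 * sqrt ( 17) ]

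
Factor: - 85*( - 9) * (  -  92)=-70380 = -2^2*3^2*5^1 *17^1*23^1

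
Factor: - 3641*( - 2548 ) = 9277268 = 2^2*7^2 * 11^1*13^1*331^1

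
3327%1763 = 1564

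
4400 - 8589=- 4189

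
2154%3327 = 2154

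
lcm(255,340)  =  1020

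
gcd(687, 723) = 3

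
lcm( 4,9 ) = 36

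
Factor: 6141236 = 2^2*61^1 * 25169^1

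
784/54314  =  392/27157=0.01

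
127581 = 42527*3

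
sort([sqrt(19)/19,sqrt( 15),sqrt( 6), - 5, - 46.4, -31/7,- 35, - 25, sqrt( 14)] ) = [-46.4, - 35, - 25, - 5,-31/7,sqrt( 19)/19 , sqrt(6),  sqrt(14 ),sqrt( 15) ] 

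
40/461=40/461= 0.09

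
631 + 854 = 1485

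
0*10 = 0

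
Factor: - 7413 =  - 3^1 * 7^1*353^1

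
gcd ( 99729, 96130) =1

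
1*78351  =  78351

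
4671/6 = 778 + 1/2 = 778.50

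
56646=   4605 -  - 52041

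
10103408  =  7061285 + 3042123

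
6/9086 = 3/4543 = 0.00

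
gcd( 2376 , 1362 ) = 6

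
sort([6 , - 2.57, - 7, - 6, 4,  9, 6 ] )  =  [ - 7,-6,-2.57,4 , 6,  6, 9]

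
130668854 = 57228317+73440537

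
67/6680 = 67/6680 = 0.01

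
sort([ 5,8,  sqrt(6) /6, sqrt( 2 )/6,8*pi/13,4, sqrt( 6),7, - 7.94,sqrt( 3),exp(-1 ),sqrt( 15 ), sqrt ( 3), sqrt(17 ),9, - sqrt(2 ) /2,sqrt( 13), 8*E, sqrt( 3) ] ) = [ - 7.94, - sqrt( 2 )/2, sqrt( 2 ) /6,exp( - 1),sqrt(6) /6,sqrt( 3 ), sqrt(3 ),sqrt( 3 ), 8*pi/13,sqrt( 6 ), sqrt( 13), sqrt( 15 ), 4, sqrt ( 17), 5 , 7,8,9,8*E ] 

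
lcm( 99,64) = 6336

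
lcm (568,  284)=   568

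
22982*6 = 137892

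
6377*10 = 63770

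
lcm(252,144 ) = 1008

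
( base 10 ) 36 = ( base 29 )17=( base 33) 13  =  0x24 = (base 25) 1b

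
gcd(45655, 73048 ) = 9131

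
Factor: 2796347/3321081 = 3^(  -  5)*17^1*79^( -1 )*103^1 * 173^( - 1)*1597^1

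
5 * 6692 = 33460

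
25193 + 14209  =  39402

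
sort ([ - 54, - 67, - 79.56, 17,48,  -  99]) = [ - 99,  -  79.56,  -  67 , - 54, 17,48] 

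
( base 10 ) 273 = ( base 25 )AN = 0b100010001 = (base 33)89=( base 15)133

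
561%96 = 81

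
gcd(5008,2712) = 8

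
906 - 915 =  - 9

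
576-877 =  - 301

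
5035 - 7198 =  - 2163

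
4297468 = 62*69314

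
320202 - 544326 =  - 224124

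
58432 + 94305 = 152737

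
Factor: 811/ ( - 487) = - 487^(-1 )*811^1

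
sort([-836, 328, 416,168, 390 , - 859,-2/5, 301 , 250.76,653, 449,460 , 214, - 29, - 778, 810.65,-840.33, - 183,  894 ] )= [-859,-840.33,-836,-778, - 183, - 29, - 2/5,168, 214 , 250.76, 301 , 328,390,416, 449 , 460, 653,810.65 , 894]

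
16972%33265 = 16972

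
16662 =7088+9574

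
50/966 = 25/483 = 0.05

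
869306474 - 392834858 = 476471616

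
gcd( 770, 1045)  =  55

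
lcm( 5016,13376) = 40128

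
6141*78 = 478998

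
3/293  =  3/293 = 0.01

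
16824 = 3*5608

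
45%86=45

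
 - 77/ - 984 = 77/984 =0.08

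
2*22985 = 45970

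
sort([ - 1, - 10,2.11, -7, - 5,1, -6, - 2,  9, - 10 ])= [ - 10, - 10,  -  7,- 6,-5,-2, - 1,1 , 2.11,9]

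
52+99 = 151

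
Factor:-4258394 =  - 2^1 * 7^2*19^1*2287^1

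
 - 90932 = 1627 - 92559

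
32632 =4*8158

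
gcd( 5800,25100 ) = 100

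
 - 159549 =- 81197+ -78352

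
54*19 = 1026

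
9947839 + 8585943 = 18533782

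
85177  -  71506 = 13671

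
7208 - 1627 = 5581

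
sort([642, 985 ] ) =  [ 642,985]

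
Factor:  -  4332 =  - 2^2*3^1*19^2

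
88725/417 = 29575/139 = 212.77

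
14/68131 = 2/9733= 0.00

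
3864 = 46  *84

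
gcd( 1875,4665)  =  15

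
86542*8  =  692336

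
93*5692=529356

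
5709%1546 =1071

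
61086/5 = 12217 + 1/5 = 12217.20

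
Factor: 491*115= 5^1*23^1*491^1 = 56465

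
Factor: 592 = 2^4*37^1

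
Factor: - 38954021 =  -17^2 * 134789^1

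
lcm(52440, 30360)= 576840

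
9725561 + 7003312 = 16728873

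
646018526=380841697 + 265176829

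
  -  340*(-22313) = 7586420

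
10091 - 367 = 9724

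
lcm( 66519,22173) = 66519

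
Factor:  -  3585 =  - 3^1*5^1*239^1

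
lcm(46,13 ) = 598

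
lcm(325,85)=5525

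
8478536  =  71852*118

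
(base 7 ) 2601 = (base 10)981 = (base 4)33111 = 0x3D5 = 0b1111010101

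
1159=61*19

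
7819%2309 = 892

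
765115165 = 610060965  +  155054200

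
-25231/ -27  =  934 + 13/27 = 934.48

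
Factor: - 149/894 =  - 2^ ( -1 )*3^( - 1) = - 1/6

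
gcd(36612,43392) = 1356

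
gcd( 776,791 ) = 1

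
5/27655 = 1/5531 = 0.00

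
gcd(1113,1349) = 1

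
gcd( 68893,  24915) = 11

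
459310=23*19970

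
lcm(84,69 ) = 1932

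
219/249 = 73/83 = 0.88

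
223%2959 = 223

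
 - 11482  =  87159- 98641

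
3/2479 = 3/2479= 0.00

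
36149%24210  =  11939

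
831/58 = 14 + 19/58 = 14.33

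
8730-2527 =6203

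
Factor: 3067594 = 2^1*1533797^1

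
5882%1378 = 370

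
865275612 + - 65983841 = 799291771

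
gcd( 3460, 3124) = 4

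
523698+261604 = 785302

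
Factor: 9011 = 9011^1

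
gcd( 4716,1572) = 1572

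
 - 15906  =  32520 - 48426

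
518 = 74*7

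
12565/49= 256 + 3/7 =256.43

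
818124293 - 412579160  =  405545133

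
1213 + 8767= 9980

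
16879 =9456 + 7423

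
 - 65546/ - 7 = 9363 + 5/7 = 9363.71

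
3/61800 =1/20600 = 0.00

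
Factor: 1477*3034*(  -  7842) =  - 2^2*3^1 * 7^1*37^1*41^1*211^1*1307^1 = -35141711556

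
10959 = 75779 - 64820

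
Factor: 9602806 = 2^1*97^1*49499^1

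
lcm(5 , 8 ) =40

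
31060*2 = 62120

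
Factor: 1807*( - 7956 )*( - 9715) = 139667619780  =  2^2*3^2*5^1*13^2*17^1*29^1*67^1*139^1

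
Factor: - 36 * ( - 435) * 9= 140940 = 2^2 * 3^5 * 5^1*29^1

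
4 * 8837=35348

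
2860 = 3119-259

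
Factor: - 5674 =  - 2^1 * 2837^1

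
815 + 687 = 1502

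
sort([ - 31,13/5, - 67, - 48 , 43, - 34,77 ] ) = [-67,-48, - 34, - 31 , 13/5,43, 77 ]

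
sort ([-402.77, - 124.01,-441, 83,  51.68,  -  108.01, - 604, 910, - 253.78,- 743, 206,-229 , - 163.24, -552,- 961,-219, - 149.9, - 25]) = [-961, - 743, - 604, - 552, - 441 ,-402.77, - 253.78 ,-229,  -  219, - 163.24,- 149.9, - 124.01, - 108.01,  -  25,  51.68,83 , 206,910 ]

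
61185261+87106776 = 148292037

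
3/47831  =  3/47831 = 0.00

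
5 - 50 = -45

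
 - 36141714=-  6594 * 5481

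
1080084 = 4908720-3828636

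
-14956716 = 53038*(-282) 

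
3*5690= 17070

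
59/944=1/16 = 0.06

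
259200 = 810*320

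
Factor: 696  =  2^3*3^1*29^1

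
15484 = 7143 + 8341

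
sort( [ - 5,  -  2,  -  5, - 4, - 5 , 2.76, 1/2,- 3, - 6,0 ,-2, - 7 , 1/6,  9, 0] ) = [ - 7, - 6,  -  5,-5, - 5, - 4, - 3,  -  2,  -  2, 0,0, 1/6, 1/2, 2.76,9] 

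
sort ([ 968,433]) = [433, 968] 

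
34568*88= 3041984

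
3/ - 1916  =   - 3/1916  =  -0.00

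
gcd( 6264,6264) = 6264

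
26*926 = 24076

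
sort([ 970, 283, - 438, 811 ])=[ - 438, 283, 811, 970]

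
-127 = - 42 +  - 85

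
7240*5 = 36200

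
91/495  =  91/495 = 0.18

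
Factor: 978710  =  2^1*5^1*97871^1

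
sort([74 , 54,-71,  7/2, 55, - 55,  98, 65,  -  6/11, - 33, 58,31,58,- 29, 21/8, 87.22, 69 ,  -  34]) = [ - 71, - 55, - 34,-33, - 29, - 6/11, 21/8 , 7/2,31, 54,55, 58,58, 65, 69, 74, 87.22, 98]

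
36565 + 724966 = 761531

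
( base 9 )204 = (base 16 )a6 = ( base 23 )75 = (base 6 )434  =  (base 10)166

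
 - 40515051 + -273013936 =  - 313528987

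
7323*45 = 329535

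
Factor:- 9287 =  - 37^1*251^1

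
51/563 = 51/563 = 0.09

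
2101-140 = 1961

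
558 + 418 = 976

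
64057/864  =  74 + 121/864 = 74.14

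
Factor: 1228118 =2^1 * 167^1*3677^1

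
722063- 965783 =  - 243720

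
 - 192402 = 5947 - 198349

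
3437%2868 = 569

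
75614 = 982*77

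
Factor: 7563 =3^1*2521^1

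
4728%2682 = 2046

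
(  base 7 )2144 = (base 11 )638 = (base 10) 767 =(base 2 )1011111111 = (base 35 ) LW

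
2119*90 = 190710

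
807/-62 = -14 + 61/62 = -13.02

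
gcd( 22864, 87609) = 1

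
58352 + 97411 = 155763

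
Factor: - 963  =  -3^2*107^1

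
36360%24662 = 11698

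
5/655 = 1/131 =0.01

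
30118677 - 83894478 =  - 53775801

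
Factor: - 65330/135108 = -2^( - 1)*3^ ( - 5 )*5^1*47^1 = - 235/486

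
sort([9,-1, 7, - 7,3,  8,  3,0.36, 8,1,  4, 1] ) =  [ - 7, - 1, 0.36, 1, 1,  3,  3, 4 , 7,8,8,9 ] 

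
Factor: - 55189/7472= - 2^(-4)*229^1*241^1*467^(-1) 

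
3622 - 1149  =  2473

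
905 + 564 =1469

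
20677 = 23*899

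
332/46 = 7 + 5/23 =7.22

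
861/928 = 861/928 = 0.93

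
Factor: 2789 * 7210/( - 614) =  - 5^1 * 7^1*103^1 * 307^( - 1)*2789^1  =  - 10054345/307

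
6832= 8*854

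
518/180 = 2+ 79/90 = 2.88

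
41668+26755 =68423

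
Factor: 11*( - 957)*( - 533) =5610891 =3^1  *  11^2 * 13^1 * 29^1 * 41^1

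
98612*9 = 887508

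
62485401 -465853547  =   - 403368146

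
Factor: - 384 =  - 2^7*3^1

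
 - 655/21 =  - 655/21 = - 31.19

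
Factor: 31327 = 31327^1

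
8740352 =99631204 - 90890852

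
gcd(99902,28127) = 11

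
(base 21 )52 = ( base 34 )35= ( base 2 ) 1101011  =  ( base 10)107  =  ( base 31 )3E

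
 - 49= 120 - 169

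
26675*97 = 2587475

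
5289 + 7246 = 12535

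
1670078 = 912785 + 757293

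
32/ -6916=-8/1729 = - 0.00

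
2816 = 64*44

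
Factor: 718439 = 127^1*5657^1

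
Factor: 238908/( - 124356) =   -  241^( - 1 )*463^1 = - 463/241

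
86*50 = 4300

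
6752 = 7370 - 618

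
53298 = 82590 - 29292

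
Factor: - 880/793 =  - 2^4*5^1*11^1*13^( - 1 ) * 61^ (-1)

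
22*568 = 12496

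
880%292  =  4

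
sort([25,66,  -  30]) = [ - 30,  25, 66] 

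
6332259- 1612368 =4719891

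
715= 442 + 273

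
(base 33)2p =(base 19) 4F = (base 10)91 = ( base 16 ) 5b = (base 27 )3a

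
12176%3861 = 593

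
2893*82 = 237226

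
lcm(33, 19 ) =627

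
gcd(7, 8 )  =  1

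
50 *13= 650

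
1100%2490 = 1100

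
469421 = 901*521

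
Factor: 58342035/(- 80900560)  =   - 11668407/16180112 = - 2^( - 4)  *3^1*13^( - 1) * 107^( - 1) * 233^1*727^( - 1) * 16693^1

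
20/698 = 10/349 = 0.03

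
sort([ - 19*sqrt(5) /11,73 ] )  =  [ - 19 * sqrt( 5)/11, 73 ] 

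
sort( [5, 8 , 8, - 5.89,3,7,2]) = [ - 5.89, 2,3,  5,7, 8,8 ] 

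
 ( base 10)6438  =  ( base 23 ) C3L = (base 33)5u3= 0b1100100100110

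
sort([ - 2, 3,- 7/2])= [ - 7/2,-2, 3]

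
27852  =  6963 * 4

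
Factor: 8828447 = 8828447^1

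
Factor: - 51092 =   -  2^2*  53^1 * 241^1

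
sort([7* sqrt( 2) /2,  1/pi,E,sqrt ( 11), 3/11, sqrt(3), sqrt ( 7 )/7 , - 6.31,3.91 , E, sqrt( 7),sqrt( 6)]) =[ - 6.31, 3/11, 1/pi, sqrt(7)/7,sqrt( 3 ),sqrt( 6),  sqrt (7),  E, E, sqrt( 11),3.91, 7*sqrt( 2)/2]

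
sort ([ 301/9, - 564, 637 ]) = [-564,301/9, 637] 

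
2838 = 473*6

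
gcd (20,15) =5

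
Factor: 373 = 373^1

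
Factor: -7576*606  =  -2^4*3^1*101^1*947^1 =- 4591056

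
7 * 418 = 2926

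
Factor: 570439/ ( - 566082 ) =-2^(- 1)*3^ (-3)*11^(- 1)*47^1*53^1*229^1 * 953^(  -  1) 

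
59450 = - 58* (-1025)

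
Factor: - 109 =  - 109^1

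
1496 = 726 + 770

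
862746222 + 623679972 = 1486426194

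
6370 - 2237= 4133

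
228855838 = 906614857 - 677759019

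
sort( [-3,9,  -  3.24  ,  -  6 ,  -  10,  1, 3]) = [ - 10, - 6,-3.24, - 3, 1 , 3, 9] 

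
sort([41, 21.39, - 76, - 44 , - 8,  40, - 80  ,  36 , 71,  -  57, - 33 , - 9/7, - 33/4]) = [ - 80, - 76,- 57, - 44, - 33, - 33/4 ,-8, - 9/7,  21.39 , 36, 40, 41,  71 ]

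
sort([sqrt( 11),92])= [ sqrt( 11),92 ] 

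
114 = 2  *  57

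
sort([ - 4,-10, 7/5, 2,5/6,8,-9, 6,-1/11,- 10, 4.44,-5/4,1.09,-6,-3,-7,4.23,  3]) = [-10 , - 10,-9, - 7,  -  6,-4, - 3,  -  5/4, - 1/11,5/6,1.09,7/5, 2,  3, 4.23  ,  4.44,6,8 ] 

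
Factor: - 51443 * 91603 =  - 4712333129 = - 7^1*47^1*1949^1*7349^1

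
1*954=954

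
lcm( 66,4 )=132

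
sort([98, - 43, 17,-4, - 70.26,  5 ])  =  [-70.26, - 43,-4,5, 17,98 ]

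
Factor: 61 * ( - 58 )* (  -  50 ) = 176900 = 2^2 * 5^2*29^1*  61^1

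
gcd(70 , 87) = 1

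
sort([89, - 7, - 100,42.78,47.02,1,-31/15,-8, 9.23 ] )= [-100, - 8, - 7, - 31/15, 1, 9.23,42.78, 47.02, 89 ] 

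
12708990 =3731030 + 8977960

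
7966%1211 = 700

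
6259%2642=975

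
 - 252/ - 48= 5 + 1/4   =  5.25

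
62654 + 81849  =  144503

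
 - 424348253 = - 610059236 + 185710983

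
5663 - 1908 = 3755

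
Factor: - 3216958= - 2^1*1608479^1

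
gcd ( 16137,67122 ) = 99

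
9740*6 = 58440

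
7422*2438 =18094836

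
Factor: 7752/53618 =2^2 * 3^1*83^( - 1 ) = 12/83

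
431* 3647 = 1571857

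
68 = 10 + 58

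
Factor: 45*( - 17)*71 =- 3^2*5^1*17^1*71^1 = - 54315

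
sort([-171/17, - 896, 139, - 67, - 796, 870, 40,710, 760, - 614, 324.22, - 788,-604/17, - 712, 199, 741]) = [ - 896,  -  796,- 788, - 712, - 614, - 67, - 604/17, - 171/17,40,139, 199, 324.22, 710, 741, 760, 870] 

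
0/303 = 0=0.00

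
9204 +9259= 18463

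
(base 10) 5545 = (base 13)26A7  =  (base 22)ba1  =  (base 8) 12651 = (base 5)134140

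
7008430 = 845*8294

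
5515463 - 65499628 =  - 59984165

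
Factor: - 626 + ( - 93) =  - 719^1 = - 719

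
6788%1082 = 296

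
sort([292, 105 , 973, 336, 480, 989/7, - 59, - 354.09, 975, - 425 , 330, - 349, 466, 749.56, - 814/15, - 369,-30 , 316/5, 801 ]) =[ - 425, - 369, -354.09, - 349, - 59, - 814/15,  -  30, 316/5,105, 989/7,  292, 330,336, 466, 480, 749.56,801, 973, 975] 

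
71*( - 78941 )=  - 5604811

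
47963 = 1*47963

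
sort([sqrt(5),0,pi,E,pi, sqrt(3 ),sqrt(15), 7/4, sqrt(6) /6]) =[0, sqrt( 6)/6, sqrt(  3), 7/4,sqrt(5),E  ,  pi , pi , sqrt( 15)] 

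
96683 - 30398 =66285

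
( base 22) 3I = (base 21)40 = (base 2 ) 1010100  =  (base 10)84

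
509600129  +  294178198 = 803778327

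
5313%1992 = 1329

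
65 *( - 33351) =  - 2167815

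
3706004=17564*211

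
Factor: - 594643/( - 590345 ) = 84949/84335 =5^(  -  1 ) * 17^1*19^1*101^( -1 ) * 167^( - 1 )*263^1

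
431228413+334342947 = 765571360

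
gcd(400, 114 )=2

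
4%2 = 0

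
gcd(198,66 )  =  66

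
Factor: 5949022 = 2^1 * 2974511^1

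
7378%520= 98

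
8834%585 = 59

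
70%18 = 16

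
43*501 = 21543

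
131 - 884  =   -753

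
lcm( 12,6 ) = 12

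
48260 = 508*95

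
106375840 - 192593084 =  -86217244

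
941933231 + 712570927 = 1654504158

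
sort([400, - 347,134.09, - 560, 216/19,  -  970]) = [  -  970, - 560, - 347,  216/19, 134.09  ,  400 ]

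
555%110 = 5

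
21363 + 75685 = 97048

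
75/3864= 25/1288 = 0.02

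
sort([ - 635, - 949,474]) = [ - 949 , - 635 , 474]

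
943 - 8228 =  - 7285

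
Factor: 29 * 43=29^1*43^1 = 1247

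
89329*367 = 32783743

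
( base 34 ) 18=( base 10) 42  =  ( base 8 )52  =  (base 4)222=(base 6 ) 110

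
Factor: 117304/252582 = 124/267= 2^2*3^( - 1)*31^1 * 89^ ( - 1)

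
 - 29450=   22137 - 51587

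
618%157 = 147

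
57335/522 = 109 + 437/522 = 109.84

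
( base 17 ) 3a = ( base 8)75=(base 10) 61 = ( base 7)115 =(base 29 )23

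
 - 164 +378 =214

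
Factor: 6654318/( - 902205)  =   - 2218106/300735 = - 2^1*3^ ( - 2 )*5^( - 1 )*11^1*41^(-1 )*163^ ( -1 )*100823^1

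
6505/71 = 6505/71=91.62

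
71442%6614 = 5302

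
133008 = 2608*51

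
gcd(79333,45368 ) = 1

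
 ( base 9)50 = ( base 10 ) 45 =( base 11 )41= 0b101101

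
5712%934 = 108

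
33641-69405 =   -  35764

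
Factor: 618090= 2^1*3^1*5^1 * 11^1*1873^1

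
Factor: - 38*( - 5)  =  2^1*5^1* 19^1 =190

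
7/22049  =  7/22049 = 0.00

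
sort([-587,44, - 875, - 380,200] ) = [  -  875, - 587 ,-380,44,200 ]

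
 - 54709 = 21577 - 76286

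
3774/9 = 419  +  1/3  =  419.33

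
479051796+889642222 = 1368694018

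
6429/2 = 6429/2 = 3214.50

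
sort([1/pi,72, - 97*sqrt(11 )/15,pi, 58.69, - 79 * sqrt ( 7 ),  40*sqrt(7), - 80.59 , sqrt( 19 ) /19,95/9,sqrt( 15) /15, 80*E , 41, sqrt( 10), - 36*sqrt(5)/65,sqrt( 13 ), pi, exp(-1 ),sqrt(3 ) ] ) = [ - 79*sqrt( 7), - 80.59, - 97* sqrt( 11 ) /15, - 36*sqrt( 5)/65, sqrt( 19) /19, sqrt ( 15) /15,1/pi,exp(-1 ), sqrt( 3), pi,pi, sqrt( 10 ),sqrt(13), 95/9,41,58.69 , 72, 40*sqrt( 7), 80*E ]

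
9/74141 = 9/74141=0.00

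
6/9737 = 6/9737 = 0.00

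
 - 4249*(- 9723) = 41313027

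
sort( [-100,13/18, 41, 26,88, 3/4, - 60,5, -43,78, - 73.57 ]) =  [ - 100, - 73.57, - 60, - 43, 13/18, 3/4, 5, 26,  41, 78, 88]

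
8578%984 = 706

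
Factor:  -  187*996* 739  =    -  2^2*3^1* 11^1*17^1 * 83^1 * 739^1 = - 137640228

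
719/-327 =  - 3 + 262/327 = - 2.20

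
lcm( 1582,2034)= 14238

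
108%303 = 108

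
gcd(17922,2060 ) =206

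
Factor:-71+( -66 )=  - 137^1= - 137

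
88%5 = 3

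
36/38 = 18/19= 0.95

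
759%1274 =759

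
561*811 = 454971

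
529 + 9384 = 9913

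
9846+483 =10329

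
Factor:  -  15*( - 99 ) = 3^3*5^1*11^1 = 1485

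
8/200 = 1/25 = 0.04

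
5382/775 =5382/775  =  6.94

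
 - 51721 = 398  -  52119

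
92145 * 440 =40543800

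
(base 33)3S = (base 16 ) 7f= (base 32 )3v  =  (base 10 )127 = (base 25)52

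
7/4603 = 7/4603  =  0.00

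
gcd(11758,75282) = 2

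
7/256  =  7/256 = 0.03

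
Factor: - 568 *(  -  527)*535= 160144760 = 2^3*5^1*17^1*31^1*71^1*107^1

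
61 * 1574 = 96014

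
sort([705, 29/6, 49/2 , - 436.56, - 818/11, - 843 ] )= [ - 843, - 436.56,-818/11, 29/6 , 49/2, 705]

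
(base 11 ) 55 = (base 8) 74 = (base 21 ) 2i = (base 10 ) 60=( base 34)1q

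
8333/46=8333/46= 181.15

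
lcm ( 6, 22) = 66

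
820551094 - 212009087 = 608542007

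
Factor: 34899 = 3^1*11633^1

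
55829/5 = 11165 + 4/5 = 11165.80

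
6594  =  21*314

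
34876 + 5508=40384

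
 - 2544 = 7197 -9741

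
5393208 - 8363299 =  - 2970091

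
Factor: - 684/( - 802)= 342/401 = 2^1*3^2*19^1 * 401^( -1) 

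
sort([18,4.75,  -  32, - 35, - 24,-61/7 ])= [ - 35, - 32, - 24, - 61/7,4.75,18 ] 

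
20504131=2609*7859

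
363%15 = 3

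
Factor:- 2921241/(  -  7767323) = 3^1 * 73^1*613^( - 1)*12671^(  -  1)*13339^1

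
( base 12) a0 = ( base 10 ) 120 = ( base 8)170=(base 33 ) 3L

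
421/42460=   421/42460= 0.01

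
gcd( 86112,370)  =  2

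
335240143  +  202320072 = 537560215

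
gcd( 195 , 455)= 65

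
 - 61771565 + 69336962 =7565397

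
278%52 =18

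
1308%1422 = 1308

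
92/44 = 2 + 1/11 = 2.09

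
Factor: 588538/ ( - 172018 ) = -7^(-1 ) * 11^ (  -  1 )*1117^(-1 )*294269^1= -  294269/86009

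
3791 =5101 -1310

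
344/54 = 6 + 10/27 = 6.37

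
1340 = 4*335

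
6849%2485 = 1879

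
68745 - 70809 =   -  2064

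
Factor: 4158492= 2^2*3^1 * 13^1*19^1 * 23^1*61^1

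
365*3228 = 1178220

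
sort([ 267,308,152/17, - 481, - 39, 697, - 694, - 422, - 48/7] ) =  [ - 694, - 481 , - 422,  -  39, - 48/7, 152/17, 267, 308,697] 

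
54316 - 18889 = 35427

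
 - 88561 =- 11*8051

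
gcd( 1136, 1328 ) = 16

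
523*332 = 173636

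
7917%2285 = 1062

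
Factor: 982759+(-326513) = 656246 = 2^1*41^1*53^1*151^1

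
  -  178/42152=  - 89/21076 = - 0.00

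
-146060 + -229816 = -375876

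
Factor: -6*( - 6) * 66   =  2376 =2^3*3^3*11^1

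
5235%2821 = 2414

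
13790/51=270 + 20/51 = 270.39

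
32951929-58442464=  - 25490535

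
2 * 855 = 1710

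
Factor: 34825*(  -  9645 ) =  - 3^1*5^3*7^1*199^1*643^1 =- 335887125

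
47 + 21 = 68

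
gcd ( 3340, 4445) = 5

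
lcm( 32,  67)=2144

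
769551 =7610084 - 6840533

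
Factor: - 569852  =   - 2^2* 109^1 * 1307^1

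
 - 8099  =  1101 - 9200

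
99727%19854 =457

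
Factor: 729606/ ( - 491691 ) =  -2^1*23^1  *31^( - 1 )  =  -46/31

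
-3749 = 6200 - 9949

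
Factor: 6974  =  2^1*11^1*317^1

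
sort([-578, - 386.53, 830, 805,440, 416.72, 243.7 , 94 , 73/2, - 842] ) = [ - 842, - 578, - 386.53, 73/2, 94,243.7, 416.72, 440, 805, 830 ] 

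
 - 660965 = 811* ( - 815)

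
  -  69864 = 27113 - 96977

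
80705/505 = 159 + 82/101 = 159.81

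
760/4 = 190 = 190.00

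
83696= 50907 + 32789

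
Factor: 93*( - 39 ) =-3^2*13^1*31^1 = - 3627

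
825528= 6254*132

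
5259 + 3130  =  8389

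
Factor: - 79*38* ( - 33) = 99066 = 2^1*3^1*11^1*19^1*79^1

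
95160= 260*366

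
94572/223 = 94572/223= 424.09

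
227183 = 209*1087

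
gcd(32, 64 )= 32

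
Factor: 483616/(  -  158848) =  - 889/292 = -2^( - 2)*7^1*73^( - 1)*127^1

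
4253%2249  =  2004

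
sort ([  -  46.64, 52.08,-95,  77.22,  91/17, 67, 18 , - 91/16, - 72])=[-95, - 72, - 46.64,  -  91/16,91/17,18,  52.08,  67, 77.22]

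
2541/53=2541/53 =47.94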